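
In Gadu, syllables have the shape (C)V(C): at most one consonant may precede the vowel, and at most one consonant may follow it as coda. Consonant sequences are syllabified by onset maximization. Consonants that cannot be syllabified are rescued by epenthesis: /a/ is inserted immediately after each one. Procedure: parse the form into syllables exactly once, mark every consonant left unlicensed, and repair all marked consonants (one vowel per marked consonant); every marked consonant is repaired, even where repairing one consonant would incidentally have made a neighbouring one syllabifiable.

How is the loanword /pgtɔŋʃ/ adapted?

The consonants /p/, /g/, /ʃ/ cannot be parsed into a legal (C)V(C) syllable (at most one coda consonant is licensed; onsets are limited to one consonant).
Epenthesis after each stranded consonant: /p/ → /pa/, /g/ → /ga/, /ʃ/ → /ʃa/.

pagatɔŋʃa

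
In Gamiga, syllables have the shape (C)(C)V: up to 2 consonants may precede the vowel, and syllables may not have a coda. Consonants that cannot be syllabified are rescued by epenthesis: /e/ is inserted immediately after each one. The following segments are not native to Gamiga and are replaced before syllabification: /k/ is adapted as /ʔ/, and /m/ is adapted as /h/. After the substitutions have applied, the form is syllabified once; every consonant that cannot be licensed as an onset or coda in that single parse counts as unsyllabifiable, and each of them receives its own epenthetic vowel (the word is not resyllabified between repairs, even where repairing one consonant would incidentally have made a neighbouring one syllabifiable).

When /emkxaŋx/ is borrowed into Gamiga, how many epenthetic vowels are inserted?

3

After substitution the input is /ehʔxaŋx/.
The unsyllabifiable consonants are /h/, /ŋ/, /x/; each receives one epenthetic vowel.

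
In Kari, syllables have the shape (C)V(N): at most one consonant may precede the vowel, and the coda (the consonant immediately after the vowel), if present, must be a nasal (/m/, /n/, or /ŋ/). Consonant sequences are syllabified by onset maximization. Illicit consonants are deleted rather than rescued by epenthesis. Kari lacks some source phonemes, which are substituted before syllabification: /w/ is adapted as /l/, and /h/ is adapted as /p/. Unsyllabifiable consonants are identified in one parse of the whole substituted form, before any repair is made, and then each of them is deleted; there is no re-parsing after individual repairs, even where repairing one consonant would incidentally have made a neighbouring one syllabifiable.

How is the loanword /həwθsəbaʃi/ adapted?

pəsəbaʃi

Substitution: /h/ → /p/, /w/ → /l/, giving /pəlθsəbaʃi/.
Under (C)V(N), the unsyllabifiable consonants are /l/, /θ/ (only a nasal (/m/, /n/, or /ŋ/) is licensed in coda position; onsets are limited to one consonant).
Each unlicensed consonant is deleted: /l/, /θ/.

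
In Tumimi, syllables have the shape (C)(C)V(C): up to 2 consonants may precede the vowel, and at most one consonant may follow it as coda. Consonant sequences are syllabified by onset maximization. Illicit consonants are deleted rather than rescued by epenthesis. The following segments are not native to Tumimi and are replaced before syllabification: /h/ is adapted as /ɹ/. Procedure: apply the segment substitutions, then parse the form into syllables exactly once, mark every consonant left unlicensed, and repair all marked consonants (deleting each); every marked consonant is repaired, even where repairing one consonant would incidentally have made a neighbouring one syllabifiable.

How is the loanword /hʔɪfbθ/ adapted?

ɹʔɪf

Substitution: /h/ → /ɹ/, giving /ɹʔɪfbθ/.
Under (C)(C)V(C), the unsyllabifiable consonants are /b/, /θ/ (at most one coda consonant is licensed; onsets may contain at most 2 consonants).
Deleting the stranded consonants removes /b/, /θ/.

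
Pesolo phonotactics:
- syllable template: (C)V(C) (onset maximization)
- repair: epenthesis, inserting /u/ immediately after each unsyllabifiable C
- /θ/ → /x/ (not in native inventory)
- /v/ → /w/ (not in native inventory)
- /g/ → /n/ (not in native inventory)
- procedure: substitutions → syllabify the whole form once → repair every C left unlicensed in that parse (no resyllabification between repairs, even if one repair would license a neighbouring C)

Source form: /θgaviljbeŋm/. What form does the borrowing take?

Substitution: /θ/ → /x/, /g/ → /n/, /v/ → /w/, giving /xnawiljbeŋm/.
Syllabifying with onset maximization leaves /x/, /j/, /m/ stranded (at most one coda consonant is licensed; onsets are limited to one consonant).
Epenthesis after each stranded consonant: /x/ → /xu/, /j/ → /ju/, /m/ → /mu/.

xunawiljubeŋmu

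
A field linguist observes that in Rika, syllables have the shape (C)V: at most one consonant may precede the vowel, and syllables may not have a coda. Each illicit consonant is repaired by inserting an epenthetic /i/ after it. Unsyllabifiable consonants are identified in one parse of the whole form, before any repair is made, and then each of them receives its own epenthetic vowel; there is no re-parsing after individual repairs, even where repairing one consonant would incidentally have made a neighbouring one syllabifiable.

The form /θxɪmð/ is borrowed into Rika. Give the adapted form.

The consonants /θ/, /m/, /ð/ cannot be parsed into a legal (C)V syllable (no codas are permitted; onsets are limited to one consonant).
Inserting the epenthetic vowel yields /θ/ → /θi/, /m/ → /mi/, /ð/ → /ði/.

θixɪmiði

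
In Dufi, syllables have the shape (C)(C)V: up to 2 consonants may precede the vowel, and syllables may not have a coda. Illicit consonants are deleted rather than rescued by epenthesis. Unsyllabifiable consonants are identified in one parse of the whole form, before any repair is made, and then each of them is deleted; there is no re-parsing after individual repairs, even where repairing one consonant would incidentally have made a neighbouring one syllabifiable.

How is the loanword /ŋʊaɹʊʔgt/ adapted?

The consonants /ʔ/, /g/, /t/ cannot be parsed into a legal (C)(C)V syllable (no codas are permitted; onsets may contain at most 2 consonants).
Deleting the stranded consonants removes /ʔ/, /g/, /t/.

ŋʊaɹʊ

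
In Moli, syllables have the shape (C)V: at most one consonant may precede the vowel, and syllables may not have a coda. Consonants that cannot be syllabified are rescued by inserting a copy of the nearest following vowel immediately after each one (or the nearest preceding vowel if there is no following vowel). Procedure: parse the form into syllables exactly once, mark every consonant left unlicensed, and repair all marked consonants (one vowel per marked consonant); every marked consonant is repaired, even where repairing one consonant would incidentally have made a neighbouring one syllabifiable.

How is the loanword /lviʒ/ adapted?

liviʒi

Syllabifying with onset maximization leaves /l/, /ʒ/ stranded (no codas are permitted; onsets are limited to one consonant).
Epenthesis after each stranded consonant: /l/ → /li/, /ʒ/ → /ʒi/.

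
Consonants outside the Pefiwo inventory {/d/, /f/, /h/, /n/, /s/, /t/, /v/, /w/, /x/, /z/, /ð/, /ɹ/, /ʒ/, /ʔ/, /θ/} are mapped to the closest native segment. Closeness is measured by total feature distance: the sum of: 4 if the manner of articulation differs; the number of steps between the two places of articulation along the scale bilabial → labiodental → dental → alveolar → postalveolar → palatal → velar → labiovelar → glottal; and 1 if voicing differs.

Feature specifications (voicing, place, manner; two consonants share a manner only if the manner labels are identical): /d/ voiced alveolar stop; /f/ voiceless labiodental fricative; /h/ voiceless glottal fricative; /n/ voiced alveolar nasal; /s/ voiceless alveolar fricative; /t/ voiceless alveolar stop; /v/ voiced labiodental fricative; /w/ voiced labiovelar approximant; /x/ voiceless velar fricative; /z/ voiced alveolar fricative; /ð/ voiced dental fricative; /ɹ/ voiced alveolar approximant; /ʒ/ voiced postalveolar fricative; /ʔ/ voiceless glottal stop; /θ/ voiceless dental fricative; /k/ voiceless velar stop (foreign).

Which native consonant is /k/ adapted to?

ʔ

/ʔ/ is closest: same manner (stop), place distance 2 (velar→glottal), same voicing; total 2. Next closest is /t/ at distance 3.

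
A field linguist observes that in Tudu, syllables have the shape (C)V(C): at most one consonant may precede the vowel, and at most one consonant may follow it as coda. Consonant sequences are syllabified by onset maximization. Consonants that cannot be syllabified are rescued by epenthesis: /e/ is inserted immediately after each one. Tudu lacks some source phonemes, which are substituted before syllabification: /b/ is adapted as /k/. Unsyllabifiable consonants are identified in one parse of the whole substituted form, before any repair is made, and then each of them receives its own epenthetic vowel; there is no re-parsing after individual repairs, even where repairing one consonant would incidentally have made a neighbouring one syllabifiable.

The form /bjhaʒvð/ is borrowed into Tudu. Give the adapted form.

Substitution: /b/ → /k/, giving /kjhaʒvð/.
The consonants /k/, /j/, /v/, /ð/ cannot be parsed into a legal (C)V(C) syllable (at most one coda consonant is licensed; onsets are limited to one consonant).
Inserting the epenthetic vowel yields /k/ → /ke/, /j/ → /je/, /v/ → /ve/, /ð/ → /ðe/.

kejehaʒveðe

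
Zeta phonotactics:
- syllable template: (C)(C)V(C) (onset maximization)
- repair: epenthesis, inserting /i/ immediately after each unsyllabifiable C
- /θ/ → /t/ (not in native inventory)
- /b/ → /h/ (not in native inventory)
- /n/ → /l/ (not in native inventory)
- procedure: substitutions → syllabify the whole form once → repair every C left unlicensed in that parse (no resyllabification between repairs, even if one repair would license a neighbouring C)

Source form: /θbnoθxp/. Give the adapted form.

tihlotxipi

Substitution: /θ/ → /t/, /b/ → /h/, /n/ → /l/, giving /thlotxp/.
Under (C)(C)V(C), the unsyllabifiable consonants are /t/, /x/, /p/ (at most one coda consonant is licensed; onsets may contain at most 2 consonants).
Inserting the epenthetic vowel yields /t/ → /ti/, /x/ → /xi/, /p/ → /pi/.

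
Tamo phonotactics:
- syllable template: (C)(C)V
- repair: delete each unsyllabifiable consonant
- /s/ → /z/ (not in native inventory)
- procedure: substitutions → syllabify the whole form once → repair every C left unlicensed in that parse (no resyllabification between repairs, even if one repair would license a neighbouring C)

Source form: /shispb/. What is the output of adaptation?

zhi

Substitution: /s/ → /z/, giving /zhizpb/.
Syllabifying with onset maximization leaves /z/, /p/, /b/ stranded (no codas are permitted; onsets may contain at most 2 consonants).
Deletion applies to /z/, /p/, /b/.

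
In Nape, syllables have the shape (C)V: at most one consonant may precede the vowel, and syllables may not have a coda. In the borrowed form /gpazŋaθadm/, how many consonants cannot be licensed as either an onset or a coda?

Under (C)V, the unsyllabifiable consonants are /g/, /z/, /d/, /m/ (no codas are permitted; onsets are limited to one consonant).

4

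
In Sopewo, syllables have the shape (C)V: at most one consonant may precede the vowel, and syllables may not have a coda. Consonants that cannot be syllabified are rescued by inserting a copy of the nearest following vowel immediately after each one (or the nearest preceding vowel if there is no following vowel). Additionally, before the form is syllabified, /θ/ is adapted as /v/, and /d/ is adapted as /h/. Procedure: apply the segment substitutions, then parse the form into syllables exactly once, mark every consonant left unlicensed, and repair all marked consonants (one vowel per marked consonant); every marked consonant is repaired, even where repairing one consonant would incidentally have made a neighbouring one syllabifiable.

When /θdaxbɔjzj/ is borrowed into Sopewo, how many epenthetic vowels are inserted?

5

After substitution the input is /vhaxbɔjzj/.
The unsyllabifiable consonants are /v/, /x/, /j/, /z/, /j/; each receives one epenthetic vowel.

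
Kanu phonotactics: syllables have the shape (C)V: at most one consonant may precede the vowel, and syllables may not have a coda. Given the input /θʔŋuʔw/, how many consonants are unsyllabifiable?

The consonants /θ/, /ʔ/, /ʔ/, /w/ cannot be parsed into a legal (C)V syllable (no codas are permitted; onsets are limited to one consonant).

4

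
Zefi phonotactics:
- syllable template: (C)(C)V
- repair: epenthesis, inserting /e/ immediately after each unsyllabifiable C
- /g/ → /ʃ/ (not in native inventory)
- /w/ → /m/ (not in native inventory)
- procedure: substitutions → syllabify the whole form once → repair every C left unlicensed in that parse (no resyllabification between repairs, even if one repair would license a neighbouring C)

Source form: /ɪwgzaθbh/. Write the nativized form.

ɪmeʃzaθebehe

Substitution: /w/ → /m/, /g/ → /ʃ/, giving /ɪmʃzaθbh/.
Syllabifying with onset maximization leaves /m/, /θ/, /b/, /h/ stranded (no codas are permitted; onsets may contain at most 2 consonants).
Inserting the epenthetic vowel yields /m/ → /me/, /θ/ → /θe/, /b/ → /be/, /h/ → /he/.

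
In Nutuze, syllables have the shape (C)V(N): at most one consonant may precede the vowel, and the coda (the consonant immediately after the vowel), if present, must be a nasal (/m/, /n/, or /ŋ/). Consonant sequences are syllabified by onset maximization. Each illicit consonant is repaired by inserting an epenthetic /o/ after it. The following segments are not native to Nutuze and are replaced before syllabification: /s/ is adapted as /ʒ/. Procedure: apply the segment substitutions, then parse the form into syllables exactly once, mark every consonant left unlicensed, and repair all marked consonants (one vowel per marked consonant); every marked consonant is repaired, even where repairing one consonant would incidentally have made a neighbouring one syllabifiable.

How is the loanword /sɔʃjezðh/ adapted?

Substitution: /s/ → /ʒ/, giving /ʒɔʃjezðh/.
Under (C)V(N), the unsyllabifiable consonants are /ʃ/, /z/, /ð/, /h/ (only a nasal (/m/, /n/, or /ŋ/) is licensed in coda position; onsets are limited to one consonant).
Epenthesis after each stranded consonant: /ʃ/ → /ʃo/, /z/ → /zo/, /ð/ → /ðo/, /h/ → /ho/.

ʒɔʃojezoðoho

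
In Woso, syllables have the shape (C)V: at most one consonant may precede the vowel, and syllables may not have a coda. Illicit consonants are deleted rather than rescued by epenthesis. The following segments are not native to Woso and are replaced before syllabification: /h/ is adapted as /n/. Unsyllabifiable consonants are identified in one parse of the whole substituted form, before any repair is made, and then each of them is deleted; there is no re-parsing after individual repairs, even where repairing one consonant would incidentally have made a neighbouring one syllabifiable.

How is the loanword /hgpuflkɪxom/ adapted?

Substitution: /h/ → /n/, giving /ngpuflkɪxom/.
Under (C)V, the unsyllabifiable consonants are /n/, /g/, /f/, /l/, /m/ (no codas are permitted; onsets are limited to one consonant).
Each unlicensed consonant is deleted: /n/, /g/, /f/, /l/, /m/.

pukɪxo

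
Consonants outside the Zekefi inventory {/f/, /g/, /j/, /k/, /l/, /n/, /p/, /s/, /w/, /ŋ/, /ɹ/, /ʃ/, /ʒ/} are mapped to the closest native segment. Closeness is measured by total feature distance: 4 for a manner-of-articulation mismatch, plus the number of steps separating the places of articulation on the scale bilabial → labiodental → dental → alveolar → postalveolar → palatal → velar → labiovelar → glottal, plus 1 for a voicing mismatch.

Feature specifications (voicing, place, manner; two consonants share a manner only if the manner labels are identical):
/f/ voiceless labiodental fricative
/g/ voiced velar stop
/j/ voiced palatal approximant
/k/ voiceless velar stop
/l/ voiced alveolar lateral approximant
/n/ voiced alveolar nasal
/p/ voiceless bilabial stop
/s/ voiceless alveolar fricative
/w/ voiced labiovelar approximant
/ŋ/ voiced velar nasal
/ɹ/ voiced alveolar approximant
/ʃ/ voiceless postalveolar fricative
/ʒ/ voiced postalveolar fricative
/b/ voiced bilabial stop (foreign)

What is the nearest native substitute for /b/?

p

/p/ is closest: same manner (stop), place distance 0 (bilabial→bilabial), voicing differs (+1); total 1. Next closest is /f/ at distance 6.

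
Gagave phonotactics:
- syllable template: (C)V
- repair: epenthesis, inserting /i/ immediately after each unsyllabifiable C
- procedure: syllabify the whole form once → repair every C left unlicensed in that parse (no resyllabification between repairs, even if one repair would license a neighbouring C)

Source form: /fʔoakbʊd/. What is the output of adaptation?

fiʔoakibʊdi

The consonants /f/, /k/, /d/ cannot be parsed into a legal (C)V syllable (no codas are permitted; onsets are limited to one consonant).
Inserting the epenthetic vowel yields /f/ → /fi/, /k/ → /ki/, /d/ → /di/.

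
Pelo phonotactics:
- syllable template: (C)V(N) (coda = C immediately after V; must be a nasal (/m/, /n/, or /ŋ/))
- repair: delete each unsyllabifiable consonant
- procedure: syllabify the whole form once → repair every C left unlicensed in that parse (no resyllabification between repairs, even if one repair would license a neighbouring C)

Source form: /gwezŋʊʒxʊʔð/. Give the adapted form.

weŋʊxʊ

Syllabifying with onset maximization leaves /g/, /z/, /ʒ/, /ʔ/, /ð/ stranded (only a nasal (/m/, /n/, or /ŋ/) is licensed in coda position; onsets are limited to one consonant).
Deletion applies to /g/, /z/, /ʒ/, /ʔ/, /ð/.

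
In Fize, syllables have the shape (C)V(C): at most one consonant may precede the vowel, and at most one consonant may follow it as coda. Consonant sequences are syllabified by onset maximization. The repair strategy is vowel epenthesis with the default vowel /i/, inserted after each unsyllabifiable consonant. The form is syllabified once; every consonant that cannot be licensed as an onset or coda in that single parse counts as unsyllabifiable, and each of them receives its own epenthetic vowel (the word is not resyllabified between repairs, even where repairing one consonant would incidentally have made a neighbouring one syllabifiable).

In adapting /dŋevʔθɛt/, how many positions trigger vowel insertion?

2

The unsyllabifiable consonants are /d/, /ʔ/; each receives one epenthetic vowel.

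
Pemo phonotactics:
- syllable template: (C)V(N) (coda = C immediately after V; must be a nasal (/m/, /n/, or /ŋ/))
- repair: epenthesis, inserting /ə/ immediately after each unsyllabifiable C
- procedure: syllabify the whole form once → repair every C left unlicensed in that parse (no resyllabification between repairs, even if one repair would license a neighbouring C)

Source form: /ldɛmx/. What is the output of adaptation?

Syllabifying with onset maximization leaves /l/, /x/ stranded (only a nasal (/m/, /n/, or /ŋ/) is licensed in coda position; onsets are limited to one consonant).
Inserting the epenthetic vowel yields /l/ → /lə/, /x/ → /xə/.

lədɛmxə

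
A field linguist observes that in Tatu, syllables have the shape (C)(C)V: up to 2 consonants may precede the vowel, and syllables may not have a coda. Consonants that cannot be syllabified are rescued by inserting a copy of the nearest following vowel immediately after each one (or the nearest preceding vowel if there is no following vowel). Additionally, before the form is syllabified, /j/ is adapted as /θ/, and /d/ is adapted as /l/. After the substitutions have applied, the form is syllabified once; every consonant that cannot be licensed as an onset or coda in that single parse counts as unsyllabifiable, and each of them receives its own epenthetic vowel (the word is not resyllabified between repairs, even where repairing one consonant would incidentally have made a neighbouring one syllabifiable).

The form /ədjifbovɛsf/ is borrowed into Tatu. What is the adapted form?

Substitution: /d/ → /l/, /j/ → /θ/, giving /əlθifbovɛsf/.
The consonants /s/, /f/ cannot be parsed into a legal (C)(C)V syllable (no codas are permitted; onsets may contain at most 2 consonants).
Epenthesis after each stranded consonant: /s/ → /sɛ/, /f/ → /fɛ/.

əlθifbovɛsɛfɛ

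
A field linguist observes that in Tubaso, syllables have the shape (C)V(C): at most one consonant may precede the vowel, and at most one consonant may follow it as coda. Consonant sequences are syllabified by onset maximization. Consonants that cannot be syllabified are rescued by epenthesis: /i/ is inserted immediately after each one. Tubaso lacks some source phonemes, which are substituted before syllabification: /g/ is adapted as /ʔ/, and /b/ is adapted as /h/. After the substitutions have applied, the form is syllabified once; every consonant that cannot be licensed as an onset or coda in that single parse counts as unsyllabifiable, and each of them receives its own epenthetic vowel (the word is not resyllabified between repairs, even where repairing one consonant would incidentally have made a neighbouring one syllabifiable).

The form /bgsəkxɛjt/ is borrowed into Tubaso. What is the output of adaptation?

hiʔisəkxɛjti

Substitution: /b/ → /h/, /g/ → /ʔ/, giving /hʔsəkxɛjt/.
The consonants /h/, /ʔ/, /t/ cannot be parsed into a legal (C)V(C) syllable (at most one coda consonant is licensed; onsets are limited to one consonant).
Inserting the epenthetic vowel yields /h/ → /hi/, /ʔ/ → /ʔi/, /t/ → /ti/.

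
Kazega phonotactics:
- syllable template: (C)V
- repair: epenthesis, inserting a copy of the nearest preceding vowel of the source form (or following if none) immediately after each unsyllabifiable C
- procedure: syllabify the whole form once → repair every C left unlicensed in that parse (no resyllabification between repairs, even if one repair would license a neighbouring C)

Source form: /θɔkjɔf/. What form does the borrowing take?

θɔkɔjɔfɔ

Under (C)V, the unsyllabifiable consonants are /k/, /f/ (no codas are permitted; onsets are limited to one consonant).
Inserting the epenthetic vowel yields /k/ → /kɔ/, /f/ → /fɔ/.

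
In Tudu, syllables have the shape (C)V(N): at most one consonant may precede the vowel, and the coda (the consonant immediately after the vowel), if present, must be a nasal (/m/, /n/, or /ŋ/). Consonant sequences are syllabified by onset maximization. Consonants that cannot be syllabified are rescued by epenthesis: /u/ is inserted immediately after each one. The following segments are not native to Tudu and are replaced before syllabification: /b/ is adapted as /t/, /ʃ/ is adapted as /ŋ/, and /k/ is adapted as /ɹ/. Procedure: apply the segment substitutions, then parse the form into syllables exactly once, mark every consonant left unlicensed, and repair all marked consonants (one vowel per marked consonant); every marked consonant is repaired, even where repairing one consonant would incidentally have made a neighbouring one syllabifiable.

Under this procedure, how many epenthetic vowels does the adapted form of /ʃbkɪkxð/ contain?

After substitution the input is /ŋtɹɪɹxð/.
The unsyllabifiable consonants are /ŋ/, /t/, /ɹ/, /x/, /ð/; each receives one epenthetic vowel.

5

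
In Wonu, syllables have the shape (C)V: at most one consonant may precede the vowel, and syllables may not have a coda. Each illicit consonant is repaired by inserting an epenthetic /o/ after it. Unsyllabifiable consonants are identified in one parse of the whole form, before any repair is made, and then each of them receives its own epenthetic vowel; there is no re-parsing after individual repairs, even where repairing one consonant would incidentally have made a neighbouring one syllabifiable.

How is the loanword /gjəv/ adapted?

The consonants /g/, /v/ cannot be parsed into a legal (C)V syllable (no codas are permitted; onsets are limited to one consonant).
Inserting the epenthetic vowel yields /g/ → /go/, /v/ → /vo/.

gojəvo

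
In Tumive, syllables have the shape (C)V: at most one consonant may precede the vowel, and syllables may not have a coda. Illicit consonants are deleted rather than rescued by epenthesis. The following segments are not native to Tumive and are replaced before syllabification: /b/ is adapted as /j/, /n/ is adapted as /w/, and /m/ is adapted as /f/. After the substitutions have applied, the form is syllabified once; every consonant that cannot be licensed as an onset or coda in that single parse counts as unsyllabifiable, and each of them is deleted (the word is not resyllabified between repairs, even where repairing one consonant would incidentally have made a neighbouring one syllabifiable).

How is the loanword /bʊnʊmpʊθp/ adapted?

Substitution: /b/ → /j/, /n/ → /w/, /m/ → /f/, giving /jʊwʊfpʊθp/.
Under (C)V, the unsyllabifiable consonants are /f/, /θ/, /p/ (no codas are permitted; onsets are limited to one consonant).
Deletion applies to /f/, /θ/, /p/.

jʊwʊpʊ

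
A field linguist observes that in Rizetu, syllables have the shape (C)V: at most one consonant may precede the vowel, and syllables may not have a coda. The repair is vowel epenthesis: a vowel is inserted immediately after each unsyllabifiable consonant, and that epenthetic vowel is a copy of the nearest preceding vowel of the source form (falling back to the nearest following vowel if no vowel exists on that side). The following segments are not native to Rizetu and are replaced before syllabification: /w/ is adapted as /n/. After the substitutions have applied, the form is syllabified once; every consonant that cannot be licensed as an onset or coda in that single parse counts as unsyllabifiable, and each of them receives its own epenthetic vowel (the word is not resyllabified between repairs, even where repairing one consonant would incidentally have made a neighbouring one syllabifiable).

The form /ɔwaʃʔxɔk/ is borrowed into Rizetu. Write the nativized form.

Substitution: /w/ → /n/, giving /ɔnaʃʔxɔk/.
The consonants /ʃ/, /ʔ/, /k/ cannot be parsed into a legal (C)V syllable (no codas are permitted; onsets are limited to one consonant).
Each unlicensed consonant becomes the onset of a new syllable: /ʃ/ → /ʃa/, /ʔ/ → /ʔa/, /k/ → /kɔ/.

ɔnaʃaʔaxɔkɔ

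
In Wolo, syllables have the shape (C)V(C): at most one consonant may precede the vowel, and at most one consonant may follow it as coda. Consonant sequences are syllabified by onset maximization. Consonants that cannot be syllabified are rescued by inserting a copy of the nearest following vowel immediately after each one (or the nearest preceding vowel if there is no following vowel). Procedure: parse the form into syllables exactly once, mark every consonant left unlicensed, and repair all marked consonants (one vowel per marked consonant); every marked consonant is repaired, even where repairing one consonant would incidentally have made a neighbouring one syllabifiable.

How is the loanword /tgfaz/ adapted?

tagafaz

The consonants /t/, /g/ cannot be parsed into a legal (C)V(C) syllable (at most one coda consonant is licensed; onsets are limited to one consonant).
Epenthesis after each stranded consonant: /t/ → /ta/, /g/ → /ga/.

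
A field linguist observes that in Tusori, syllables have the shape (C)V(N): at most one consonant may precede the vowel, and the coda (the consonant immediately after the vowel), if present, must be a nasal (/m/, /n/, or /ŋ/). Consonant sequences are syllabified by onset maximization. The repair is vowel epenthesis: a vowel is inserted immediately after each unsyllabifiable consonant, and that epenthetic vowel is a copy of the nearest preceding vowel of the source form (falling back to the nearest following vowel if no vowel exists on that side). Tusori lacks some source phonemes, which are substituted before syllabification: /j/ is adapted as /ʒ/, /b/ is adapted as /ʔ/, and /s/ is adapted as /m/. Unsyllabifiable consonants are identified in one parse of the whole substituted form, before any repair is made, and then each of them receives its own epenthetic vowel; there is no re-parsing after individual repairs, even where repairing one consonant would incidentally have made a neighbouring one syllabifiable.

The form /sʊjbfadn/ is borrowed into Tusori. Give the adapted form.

mʊʒʊʔʊfadana

Substitution: /s/ → /m/, /j/ → /ʒ/, /b/ → /ʔ/, giving /mʊʒʔfadn/.
Syllabifying with onset maximization leaves /ʒ/, /ʔ/, /d/, /n/ stranded (only a nasal (/m/, /n/, or /ŋ/) is licensed in coda position; onsets are limited to one consonant).
Each unlicensed consonant becomes the onset of a new syllable: /ʒ/ → /ʒʊ/, /ʔ/ → /ʔʊ/, /d/ → /da/, /n/ → /na/.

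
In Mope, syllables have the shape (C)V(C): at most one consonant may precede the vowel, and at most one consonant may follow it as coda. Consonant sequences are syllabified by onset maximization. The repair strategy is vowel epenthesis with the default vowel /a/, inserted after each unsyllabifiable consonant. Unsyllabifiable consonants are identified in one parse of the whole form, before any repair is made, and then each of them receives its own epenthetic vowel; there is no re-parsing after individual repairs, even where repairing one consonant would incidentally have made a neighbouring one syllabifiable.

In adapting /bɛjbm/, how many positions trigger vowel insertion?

2

The unsyllabifiable consonants are /b/, /m/; each receives one epenthetic vowel.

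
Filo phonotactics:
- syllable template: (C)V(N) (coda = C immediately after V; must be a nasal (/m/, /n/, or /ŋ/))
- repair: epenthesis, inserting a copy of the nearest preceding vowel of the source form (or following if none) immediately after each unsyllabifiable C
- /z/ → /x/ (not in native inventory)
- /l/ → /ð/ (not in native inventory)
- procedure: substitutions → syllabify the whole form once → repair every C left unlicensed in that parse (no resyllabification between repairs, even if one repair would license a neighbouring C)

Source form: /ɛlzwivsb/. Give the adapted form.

Substitution: /l/ → /ð/, /z/ → /x/, giving /ɛðxwivsb/.
Syllabifying with onset maximization leaves /ð/, /x/, /v/, /s/, /b/ stranded (only a nasal (/m/, /n/, or /ŋ/) is licensed in coda position; onsets are limited to one consonant).
Epenthesis after each stranded consonant: /ð/ → /ðɛ/, /x/ → /xɛ/, /v/ → /vi/, /s/ → /si/, /b/ → /bi/.

ɛðɛxɛwivisibi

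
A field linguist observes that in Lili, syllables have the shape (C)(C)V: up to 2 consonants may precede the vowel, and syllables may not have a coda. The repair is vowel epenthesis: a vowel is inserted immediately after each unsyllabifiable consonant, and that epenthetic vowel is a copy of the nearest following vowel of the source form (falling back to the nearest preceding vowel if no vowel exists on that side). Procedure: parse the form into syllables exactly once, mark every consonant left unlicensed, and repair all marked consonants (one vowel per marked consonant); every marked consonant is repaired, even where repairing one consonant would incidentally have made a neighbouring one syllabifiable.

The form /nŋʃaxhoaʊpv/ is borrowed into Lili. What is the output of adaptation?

naŋʃaxhoaʊpʊvʊ

Under (C)(C)V, the unsyllabifiable consonants are /n/, /p/, /v/ (no codas are permitted; onsets may contain at most 2 consonants).
Epenthesis after each stranded consonant: /n/ → /na/, /p/ → /pʊ/, /v/ → /vʊ/.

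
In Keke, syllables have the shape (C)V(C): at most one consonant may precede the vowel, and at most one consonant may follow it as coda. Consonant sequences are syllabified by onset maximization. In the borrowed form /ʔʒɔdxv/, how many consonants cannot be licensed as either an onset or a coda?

Syllabifying with onset maximization leaves /ʔ/, /x/, /v/ stranded (at most one coda consonant is licensed; onsets are limited to one consonant).

3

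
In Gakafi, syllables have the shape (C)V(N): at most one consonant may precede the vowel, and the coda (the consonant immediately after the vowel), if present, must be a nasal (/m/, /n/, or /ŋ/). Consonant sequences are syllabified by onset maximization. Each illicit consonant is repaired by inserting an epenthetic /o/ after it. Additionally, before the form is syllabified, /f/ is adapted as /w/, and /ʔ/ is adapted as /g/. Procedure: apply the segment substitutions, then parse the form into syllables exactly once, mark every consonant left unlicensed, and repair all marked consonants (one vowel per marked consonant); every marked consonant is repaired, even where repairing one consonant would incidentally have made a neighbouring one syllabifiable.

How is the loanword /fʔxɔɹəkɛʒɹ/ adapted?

wogoxɔɹəkɛʒoɹo

Substitution: /f/ → /w/, /ʔ/ → /g/, giving /wgxɔɹəkɛʒɹ/.
Under (C)V(N), the unsyllabifiable consonants are /w/, /g/, /ʒ/, /ɹ/ (only a nasal (/m/, /n/, or /ŋ/) is licensed in coda position; onsets are limited to one consonant).
Each unlicensed consonant becomes the onset of a new syllable: /w/ → /wo/, /g/ → /go/, /ʒ/ → /ʒo/, /ɹ/ → /ɹo/.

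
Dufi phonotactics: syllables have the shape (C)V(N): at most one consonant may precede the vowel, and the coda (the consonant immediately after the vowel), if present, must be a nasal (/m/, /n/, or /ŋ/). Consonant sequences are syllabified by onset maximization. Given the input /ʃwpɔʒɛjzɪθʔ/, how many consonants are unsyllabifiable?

5

Syllabifying with onset maximization leaves /ʃ/, /w/, /j/, /θ/, /ʔ/ stranded (only a nasal (/m/, /n/, or /ŋ/) is licensed in coda position; onsets are limited to one consonant).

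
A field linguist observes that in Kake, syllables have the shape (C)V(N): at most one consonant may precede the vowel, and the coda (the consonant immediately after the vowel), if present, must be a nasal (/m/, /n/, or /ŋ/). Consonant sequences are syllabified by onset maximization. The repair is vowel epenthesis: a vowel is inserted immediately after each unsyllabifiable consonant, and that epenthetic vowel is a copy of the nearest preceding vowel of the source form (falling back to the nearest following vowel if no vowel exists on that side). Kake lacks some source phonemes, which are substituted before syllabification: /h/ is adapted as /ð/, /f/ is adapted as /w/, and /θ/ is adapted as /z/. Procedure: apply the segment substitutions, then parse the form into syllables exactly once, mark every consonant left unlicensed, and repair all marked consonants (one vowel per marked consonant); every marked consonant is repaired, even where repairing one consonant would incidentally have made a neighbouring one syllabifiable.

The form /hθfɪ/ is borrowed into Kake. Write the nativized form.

ðɪzɪwɪ

Substitution: /h/ → /ð/, /θ/ → /z/, /f/ → /w/, giving /ðzwɪ/.
Syllabifying with onset maximization leaves /ð/, /z/ stranded (only a nasal (/m/, /n/, or /ŋ/) is licensed in coda position; onsets are limited to one consonant).
Each unlicensed consonant becomes the onset of a new syllable: /ð/ → /ðɪ/, /z/ → /zɪ/.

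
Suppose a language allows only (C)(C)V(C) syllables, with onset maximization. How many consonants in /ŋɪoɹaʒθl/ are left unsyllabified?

2

Under (C)(C)V(C), the unsyllabifiable consonants are /θ/, /l/ (at most one coda consonant is licensed; onsets may contain at most 2 consonants).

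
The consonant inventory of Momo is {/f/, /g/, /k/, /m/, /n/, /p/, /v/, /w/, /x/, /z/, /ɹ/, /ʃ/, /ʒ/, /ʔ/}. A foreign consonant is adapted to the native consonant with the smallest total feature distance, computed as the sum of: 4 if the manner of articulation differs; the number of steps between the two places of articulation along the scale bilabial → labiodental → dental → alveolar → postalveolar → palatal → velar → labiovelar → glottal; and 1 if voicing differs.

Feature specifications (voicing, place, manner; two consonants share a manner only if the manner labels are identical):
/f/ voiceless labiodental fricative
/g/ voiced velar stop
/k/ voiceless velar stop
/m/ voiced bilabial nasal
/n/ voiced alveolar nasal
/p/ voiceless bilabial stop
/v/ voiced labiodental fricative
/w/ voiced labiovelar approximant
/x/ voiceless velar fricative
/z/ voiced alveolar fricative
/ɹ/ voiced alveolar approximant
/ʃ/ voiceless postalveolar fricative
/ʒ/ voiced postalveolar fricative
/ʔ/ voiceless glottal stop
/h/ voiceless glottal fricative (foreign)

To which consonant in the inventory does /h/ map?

x

/x/ is closest: same manner (fricative), place distance 2 (glottal→velar), same voicing; total 2. Next closest is /ʃ/ at distance 4.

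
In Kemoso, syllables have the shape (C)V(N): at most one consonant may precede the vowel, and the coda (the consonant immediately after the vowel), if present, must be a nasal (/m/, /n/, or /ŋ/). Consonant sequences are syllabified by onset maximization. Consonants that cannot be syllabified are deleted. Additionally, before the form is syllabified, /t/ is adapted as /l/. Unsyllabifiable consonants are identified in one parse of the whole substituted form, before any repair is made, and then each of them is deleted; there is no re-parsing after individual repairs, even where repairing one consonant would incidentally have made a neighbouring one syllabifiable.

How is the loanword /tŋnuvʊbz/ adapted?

nuvʊ

Substitution: /t/ → /l/, giving /lŋnuvʊbz/.
The consonants /l/, /ŋ/, /b/, /z/ cannot be parsed into a legal (C)V(N) syllable (only a nasal (/m/, /n/, or /ŋ/) is licensed in coda position; onsets are limited to one consonant).
Deletion applies to /l/, /ŋ/, /b/, /z/.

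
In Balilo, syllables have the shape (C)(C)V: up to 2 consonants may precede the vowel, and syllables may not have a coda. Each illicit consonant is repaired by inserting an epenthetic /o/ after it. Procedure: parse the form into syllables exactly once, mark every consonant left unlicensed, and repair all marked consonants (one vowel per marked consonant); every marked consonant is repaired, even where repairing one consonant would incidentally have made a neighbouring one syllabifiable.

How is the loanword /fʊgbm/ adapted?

fʊgobomo

Syllabifying with onset maximization leaves /g/, /b/, /m/ stranded (no codas are permitted; onsets may contain at most 2 consonants).
Inserting the epenthetic vowel yields /g/ → /go/, /b/ → /bo/, /m/ → /mo/.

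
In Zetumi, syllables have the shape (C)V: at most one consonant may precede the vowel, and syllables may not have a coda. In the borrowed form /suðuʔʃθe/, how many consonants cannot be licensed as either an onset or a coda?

Under (C)V, the unsyllabifiable consonants are /ʔ/, /ʃ/ (no codas are permitted; onsets are limited to one consonant).

2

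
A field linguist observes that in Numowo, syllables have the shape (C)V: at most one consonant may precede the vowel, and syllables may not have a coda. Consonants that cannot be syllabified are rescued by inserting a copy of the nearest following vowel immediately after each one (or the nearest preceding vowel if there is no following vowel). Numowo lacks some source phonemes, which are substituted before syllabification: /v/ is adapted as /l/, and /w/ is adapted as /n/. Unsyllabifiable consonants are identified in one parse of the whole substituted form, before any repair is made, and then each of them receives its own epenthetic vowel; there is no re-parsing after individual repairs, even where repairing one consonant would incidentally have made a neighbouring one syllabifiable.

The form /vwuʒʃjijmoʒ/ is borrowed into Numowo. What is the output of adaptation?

Substitution: /v/ → /l/, /w/ → /n/, giving /lnuʒʃjijmoʒ/.
The consonants /l/, /ʒ/, /ʃ/, /j/, /ʒ/ cannot be parsed into a legal (C)V syllable (no codas are permitted; onsets are limited to one consonant).
Epenthesis after each stranded consonant: /l/ → /lu/, /ʒ/ → /ʒi/, /ʃ/ → /ʃi/, /j/ → /jo/, /ʒ/ → /ʒo/.

lunuʒiʃijijomoʒo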